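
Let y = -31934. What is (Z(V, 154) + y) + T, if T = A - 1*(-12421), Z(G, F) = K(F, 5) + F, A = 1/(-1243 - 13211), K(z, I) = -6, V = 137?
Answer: -279901711/14454 ≈ -19365.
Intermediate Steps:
A = -1/14454 (A = 1/(-14454) = -1/14454 ≈ -6.9185e-5)
Z(G, F) = -6 + F
T = 179533133/14454 (T = -1/14454 - 1*(-12421) = -1/14454 + 12421 = 179533133/14454 ≈ 12421.)
(Z(V, 154) + y) + T = ((-6 + 154) - 31934) + 179533133/14454 = (148 - 31934) + 179533133/14454 = -31786 + 179533133/14454 = -279901711/14454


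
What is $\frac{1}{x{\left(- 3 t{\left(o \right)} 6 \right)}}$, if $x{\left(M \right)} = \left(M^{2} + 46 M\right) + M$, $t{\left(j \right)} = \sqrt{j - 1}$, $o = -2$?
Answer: $- \frac{1}{3181} + \frac{47 i \sqrt{3}}{171774} \approx -0.00031437 + 0.00047392 i$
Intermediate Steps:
$t{\left(j \right)} = \sqrt{-1 + j}$
$x{\left(M \right)} = M^{2} + 47 M$
$\frac{1}{x{\left(- 3 t{\left(o \right)} 6 \right)}} = \frac{1}{- 3 \sqrt{-1 - 2} \cdot 6 \left(47 + - 3 \sqrt{-1 - 2} \cdot 6\right)} = \frac{1}{- 3 \sqrt{-3} \cdot 6 \left(47 + - 3 \sqrt{-3} \cdot 6\right)} = \frac{1}{- 3 i \sqrt{3} \cdot 6 \left(47 + - 3 i \sqrt{3} \cdot 6\right)} = \frac{1}{- 18 i \sqrt{3} \left(47 - 18 i \sqrt{3}\right)} = \frac{1}{\left(-18\right) i \sqrt{3} \left(47 - 18 i \sqrt{3}\right)} = \frac{i \sqrt{3}}{54 \left(47 - 18 i \sqrt{3}\right)}$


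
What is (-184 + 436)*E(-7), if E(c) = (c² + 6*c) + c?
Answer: 0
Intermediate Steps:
E(c) = c² + 7*c
(-184 + 436)*E(-7) = (-184 + 436)*(-7*(7 - 7)) = 252*(-7*0) = 252*0 = 0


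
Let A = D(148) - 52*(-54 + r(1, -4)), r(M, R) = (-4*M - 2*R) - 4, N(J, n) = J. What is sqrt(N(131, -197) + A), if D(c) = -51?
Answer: 38*sqrt(2) ≈ 53.740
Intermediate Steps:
r(M, R) = -4 - 4*M - 2*R
A = 2757 (A = -51 - 52*(-54 + (-4 - 4*1 - 2*(-4))) = -51 - 52*(-54 + (-4 - 4 + 8)) = -51 - 52*(-54 + 0) = -51 - 52*(-54) = -51 + 2808 = 2757)
sqrt(N(131, -197) + A) = sqrt(131 + 2757) = sqrt(2888) = 38*sqrt(2)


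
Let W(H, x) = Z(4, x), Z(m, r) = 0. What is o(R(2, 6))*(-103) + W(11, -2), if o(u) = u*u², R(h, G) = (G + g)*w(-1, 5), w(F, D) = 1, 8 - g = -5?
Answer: -706477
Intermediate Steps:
g = 13 (g = 8 - 1*(-5) = 8 + 5 = 13)
R(h, G) = 13 + G (R(h, G) = (G + 13)*1 = (13 + G)*1 = 13 + G)
W(H, x) = 0
o(u) = u³
o(R(2, 6))*(-103) + W(11, -2) = (13 + 6)³*(-103) + 0 = 19³*(-103) + 0 = 6859*(-103) + 0 = -706477 + 0 = -706477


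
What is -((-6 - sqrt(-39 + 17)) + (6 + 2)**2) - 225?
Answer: -283 + I*sqrt(22) ≈ -283.0 + 4.6904*I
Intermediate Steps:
-((-6 - sqrt(-39 + 17)) + (6 + 2)**2) - 225 = -((-6 - sqrt(-22)) + 8**2) - 225 = -((-6 - I*sqrt(22)) + 64) - 225 = -(58 - I*sqrt(22)) - 225 = (-58 + I*sqrt(22)) - 225 = -283 + I*sqrt(22)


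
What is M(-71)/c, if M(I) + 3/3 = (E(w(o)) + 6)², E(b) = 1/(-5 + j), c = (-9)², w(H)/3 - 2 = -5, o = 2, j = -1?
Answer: 1189/2916 ≈ 0.40775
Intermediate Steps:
w(H) = -9 (w(H) = 6 + 3*(-5) = 6 - 15 = -9)
c = 81
E(b) = -⅙ (E(b) = 1/(-5 - 1) = 1/(-6) = -⅙)
M(I) = 1189/36 (M(I) = -1 + (-⅙ + 6)² = -1 + (35/6)² = -1 + 1225/36 = 1189/36)
M(-71)/c = (1189/36)/81 = (1189/36)*(1/81) = 1189/2916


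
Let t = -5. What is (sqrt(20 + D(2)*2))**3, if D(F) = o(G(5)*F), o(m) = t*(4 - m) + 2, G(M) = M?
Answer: 168*sqrt(21) ≈ 769.87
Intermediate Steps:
o(m) = -18 + 5*m (o(m) = -5*(4 - m) + 2 = (-20 + 5*m) + 2 = -18 + 5*m)
D(F) = -18 + 25*F (D(F) = -18 + 5*(5*F) = -18 + 25*F)
(sqrt(20 + D(2)*2))**3 = (sqrt(20 + (-18 + 25*2)*2))**3 = (sqrt(20 + (-18 + 50)*2))**3 = (sqrt(20 + 32*2))**3 = (sqrt(20 + 64))**3 = (sqrt(84))**3 = (2*sqrt(21))**3 = 168*sqrt(21)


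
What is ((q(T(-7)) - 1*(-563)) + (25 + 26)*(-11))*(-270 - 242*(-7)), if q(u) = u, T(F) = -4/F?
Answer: 25632/7 ≈ 3661.7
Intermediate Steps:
((q(T(-7)) - 1*(-563)) + (25 + 26)*(-11))*(-270 - 242*(-7)) = ((-4/(-7) - 1*(-563)) + (25 + 26)*(-11))*(-270 - 242*(-7)) = ((-4*(-1/7) + 563) + 51*(-11))*(-270 + 1694) = ((4/7 + 563) - 561)*1424 = (3945/7 - 561)*1424 = (18/7)*1424 = 25632/7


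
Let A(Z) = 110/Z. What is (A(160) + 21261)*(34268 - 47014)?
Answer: -2168011751/8 ≈ -2.7100e+8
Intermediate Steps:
(A(160) + 21261)*(34268 - 47014) = (110/160 + 21261)*(34268 - 47014) = (110*(1/160) + 21261)*(-12746) = (11/16 + 21261)*(-12746) = (340187/16)*(-12746) = -2168011751/8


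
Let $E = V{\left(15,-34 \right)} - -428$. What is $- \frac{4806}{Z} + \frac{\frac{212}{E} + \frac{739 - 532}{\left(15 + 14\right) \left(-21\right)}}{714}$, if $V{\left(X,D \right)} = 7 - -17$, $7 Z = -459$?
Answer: $\frac{600223355}{8189223} \approx 73.294$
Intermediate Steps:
$Z = - \frac{459}{7}$ ($Z = \frac{1}{7} \left(-459\right) = - \frac{459}{7} \approx -65.571$)
$V{\left(X,D \right)} = 24$ ($V{\left(X,D \right)} = 7 + 17 = 24$)
$E = 452$ ($E = 24 - -428 = 24 + 428 = 452$)
$- \frac{4806}{Z} + \frac{\frac{212}{E} + \frac{739 - 532}{\left(15 + 14\right) \left(-21\right)}}{714} = - \frac{4806}{- \frac{459}{7}} + \frac{\frac{212}{452} + \frac{739 - 532}{\left(15 + 14\right) \left(-21\right)}}{714} = \left(-4806\right) \left(- \frac{7}{459}\right) + \left(212 \cdot \frac{1}{452} + \frac{207}{29 \left(-21\right)}\right) \frac{1}{714} = \frac{1246}{17} + \left(\frac{53}{113} + \frac{207}{-609}\right) \frac{1}{714} = \frac{1246}{17} + \left(\frac{53}{113} + 207 \left(- \frac{1}{609}\right)\right) \frac{1}{714} = \frac{1246}{17} + \left(\frac{53}{113} - \frac{69}{203}\right) \frac{1}{714} = \frac{1246}{17} + \frac{2962}{22939} \cdot \frac{1}{714} = \frac{1246}{17} + \frac{1481}{8189223} = \frac{600223355}{8189223}$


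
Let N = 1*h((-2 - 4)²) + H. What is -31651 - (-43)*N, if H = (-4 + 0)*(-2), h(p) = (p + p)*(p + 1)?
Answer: 83245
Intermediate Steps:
h(p) = 2*p*(1 + p) (h(p) = (2*p)*(1 + p) = 2*p*(1 + p))
H = 8 (H = -4*(-2) = 8)
N = 2672 (N = 1*(2*(-2 - 4)²*(1 + (-2 - 4)²)) + 8 = 1*(2*(-6)²*(1 + (-6)²)) + 8 = 1*(2*36*(1 + 36)) + 8 = 1*(2*36*37) + 8 = 1*2664 + 8 = 2664 + 8 = 2672)
-31651 - (-43)*N = -31651 - (-43)*2672 = -31651 - 1*(-114896) = -31651 + 114896 = 83245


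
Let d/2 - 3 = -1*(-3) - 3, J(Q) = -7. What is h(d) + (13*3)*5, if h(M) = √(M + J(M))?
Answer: 195 + I ≈ 195.0 + 1.0*I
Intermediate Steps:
d = 6 (d = 6 + 2*(-1*(-3) - 3) = 6 + 2*(3 - 3) = 6 + 2*0 = 6 + 0 = 6)
h(M) = √(-7 + M) (h(M) = √(M - 7) = √(-7 + M))
h(d) + (13*3)*5 = √(-7 + 6) + (13*3)*5 = √(-1) + 39*5 = I + 195 = 195 + I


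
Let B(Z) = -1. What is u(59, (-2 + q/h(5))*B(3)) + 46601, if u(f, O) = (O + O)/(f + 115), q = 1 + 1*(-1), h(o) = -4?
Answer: 4054289/87 ≈ 46601.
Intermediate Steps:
q = 0 (q = 1 - 1 = 0)
u(f, O) = 2*O/(115 + f) (u(f, O) = (2*O)/(115 + f) = 2*O/(115 + f))
u(59, (-2 + q/h(5))*B(3)) + 46601 = 2*((-2 + 0/(-4))*(-1))/(115 + 59) + 46601 = 2*((-2 + 0*(-1/4))*(-1))/174 + 46601 = 2*((-2 + 0)*(-1))*(1/174) + 46601 = 2*(-2*(-1))*(1/174) + 46601 = 2*2*(1/174) + 46601 = 2/87 + 46601 = 4054289/87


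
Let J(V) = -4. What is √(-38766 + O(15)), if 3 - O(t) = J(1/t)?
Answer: 7*I*√791 ≈ 196.87*I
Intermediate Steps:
O(t) = 7 (O(t) = 3 - 1*(-4) = 3 + 4 = 7)
√(-38766 + O(15)) = √(-38766 + 7) = √(-38759) = 7*I*√791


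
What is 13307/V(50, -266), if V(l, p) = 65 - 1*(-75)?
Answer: 1901/20 ≈ 95.050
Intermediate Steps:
V(l, p) = 140 (V(l, p) = 65 + 75 = 140)
13307/V(50, -266) = 13307/140 = 13307*(1/140) = 1901/20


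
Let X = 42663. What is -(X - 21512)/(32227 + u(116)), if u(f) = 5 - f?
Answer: -21151/32116 ≈ -0.65858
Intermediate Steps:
-(X - 21512)/(32227 + u(116)) = -(42663 - 21512)/(32227 + (5 - 1*116)) = -21151/(32227 + (5 - 116)) = -21151/(32227 - 111) = -21151/32116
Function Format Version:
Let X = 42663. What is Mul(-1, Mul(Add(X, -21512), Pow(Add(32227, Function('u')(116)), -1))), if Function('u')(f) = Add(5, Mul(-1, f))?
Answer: Rational(-21151, 32116) ≈ -0.65858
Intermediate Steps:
Mul(-1, Mul(Add(X, -21512), Pow(Add(32227, Function('u')(116)), -1))) = Mul(-1, Mul(Add(42663, -21512), Pow(Add(32227, Add(5, Mul(-1, 116))), -1))) = Mul(-1, Mul(21151, Pow(Add(32227, Add(5, -116)), -1))) = Mul(-1, Mul(21151, Pow(Add(32227, -111), -1))) = Mul(-1, Mul(21151, Pow(32116, -1))) = Mul(-1, Mul(21151, Rational(1, 32116))) = Mul(-1, Rational(21151, 32116)) = Rational(-21151, 32116)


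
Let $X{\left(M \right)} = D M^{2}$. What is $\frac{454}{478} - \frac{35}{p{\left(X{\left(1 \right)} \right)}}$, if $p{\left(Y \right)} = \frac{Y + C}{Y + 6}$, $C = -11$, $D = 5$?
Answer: $\frac{93377}{1434} \approx 65.116$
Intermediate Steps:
$X{\left(M \right)} = 5 M^{2}$
$p{\left(Y \right)} = \frac{-11 + Y}{6 + Y}$ ($p{\left(Y \right)} = \frac{Y - 11}{Y + 6} = \frac{-11 + Y}{6 + Y}$)
$\frac{454}{478} - \frac{35}{p{\left(X{\left(1 \right)} \right)}} = \frac{454}{478} - \frac{35}{\frac{1}{6 + 5 \cdot 1^{2}} \left(-11 + 5 \cdot 1^{2}\right)} = 454 \cdot \frac{1}{478} - \frac{35}{\frac{1}{6 + 5 \cdot 1} \left(-11 + 5 \cdot 1\right)} = \frac{227}{239} - \frac{35}{\frac{1}{6 + 5} \left(-11 + 5\right)} = \frac{227}{239} - \frac{35}{\frac{1}{11} \left(-6\right)} = \frac{227}{239} - \frac{35}{- \frac{6}{11}} = \frac{227}{239} - - \frac{385}{6} = \frac{227}{239} + \frac{385}{6} = \frac{93377}{1434}$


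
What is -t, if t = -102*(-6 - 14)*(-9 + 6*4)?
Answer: -30600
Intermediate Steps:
t = 30600 (t = -(-2040)*(-9 + 24) = -(-2040)*15 = -102*(-300) = 30600)
-t = -1*30600 = -30600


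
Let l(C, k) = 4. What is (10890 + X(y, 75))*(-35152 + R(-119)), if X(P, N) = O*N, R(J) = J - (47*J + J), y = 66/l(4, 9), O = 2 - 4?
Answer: -317463660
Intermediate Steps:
O = -2
y = 33/2 (y = 66/4 = 66*(1/4) = 33/2 ≈ 16.500)
R(J) = -47*J (R(J) = J - 48*J = -47*J)
X(P, N) = -2*N
(10890 + X(y, 75))*(-35152 + R(-119)) = (10890 - 2*75)*(-35152 - 47*(-119)) = (10890 - 150)*(-35152 + 5593) = 10740*(-29559) = -317463660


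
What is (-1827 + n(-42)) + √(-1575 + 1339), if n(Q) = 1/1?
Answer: -1826 + 2*I*√59 ≈ -1826.0 + 15.362*I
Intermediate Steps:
n(Q) = 1
(-1827 + n(-42)) + √(-1575 + 1339) = (-1827 + 1) + √(-1575 + 1339) = -1826 + √(-236) = -1826 + 2*I*√59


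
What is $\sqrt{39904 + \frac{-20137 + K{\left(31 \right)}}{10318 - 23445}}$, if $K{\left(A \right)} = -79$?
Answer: $\frac{2 \sqrt{1719111998762}}{13127} \approx 199.76$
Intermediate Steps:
$\sqrt{39904 + \frac{-20137 + K{\left(31 \right)}}{10318 - 23445}} = \sqrt{39904 + \frac{-20137 - 79}{10318 - 23445}} = \sqrt{39904 - \frac{20216}{10318 - 23445}} = \sqrt{39904 - \frac{20216}{-13127}} = \sqrt{39904 - - \frac{20216}{13127}} = \sqrt{39904 + \frac{20216}{13127}} = \sqrt{\frac{523840024}{13127}} = \frac{2 \sqrt{1719111998762}}{13127}$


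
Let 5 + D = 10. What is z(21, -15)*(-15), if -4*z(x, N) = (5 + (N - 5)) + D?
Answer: -75/2 ≈ -37.500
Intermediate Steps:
D = 5 (D = -5 + 10 = 5)
z(x, N) = -5/4 - N/4 (z(x, N) = -((5 + (N - 5)) + 5)/4 = -((5 + (-5 + N)) + 5)/4 = -(N + 5)/4 = -(5 + N)/4 = -5/4 - N/4)
z(21, -15)*(-15) = (-5/4 - 1/4*(-15))*(-15) = (-5/4 + 15/4)*(-15) = (5/2)*(-15) = -75/2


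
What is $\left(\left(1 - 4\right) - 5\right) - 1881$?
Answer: $-1889$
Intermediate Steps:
$\left(\left(1 - 4\right) - 5\right) - 1881 = \left(-3 - 5\right) - 1881 = -8 - 1881 = -1889$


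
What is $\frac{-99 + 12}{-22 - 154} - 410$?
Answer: $- \frac{72073}{176} \approx -409.51$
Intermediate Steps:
$\frac{-99 + 12}{-22 - 154} - 410 = - \frac{87}{-176} - 410 = \left(-87\right) \left(- \frac{1}{176}\right) - 410 = \frac{87}{176} - 410 = - \frac{72073}{176}$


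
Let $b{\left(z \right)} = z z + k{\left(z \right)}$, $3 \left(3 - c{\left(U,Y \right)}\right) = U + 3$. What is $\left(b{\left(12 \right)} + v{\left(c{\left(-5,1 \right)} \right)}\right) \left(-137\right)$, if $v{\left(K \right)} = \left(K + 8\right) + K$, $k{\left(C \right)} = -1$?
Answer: $- \frac{65075}{3} \approx -21692.0$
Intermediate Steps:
$c{\left(U,Y \right)} = 2 - \frac{U}{3}$ ($c{\left(U,Y \right)} = 3 - \frac{U + 3}{3} = 3 - \frac{3 + U}{3} = 3 - \left(1 + \frac{U}{3}\right) = 2 - \frac{U}{3}$)
$b{\left(z \right)} = -1 + z^{2}$ ($b{\left(z \right)} = z z - 1 = z^{2} - 1 = -1 + z^{2}$)
$v{\left(K \right)} = 8 + 2 K$ ($v{\left(K \right)} = \left(8 + K\right) + K = 8 + 2 K$)
$\left(b{\left(12 \right)} + v{\left(c{\left(-5,1 \right)} \right)}\right) \left(-137\right) = \left(\left(-1 + 12^{2}\right) + \left(8 + 2 \left(2 - - \frac{5}{3}\right)\right)\right) \left(-137\right) = \left(\left(-1 + 144\right) + \left(8 + 2 \left(2 + \frac{5}{3}\right)\right)\right) \left(-137\right) = \left(143 + \left(8 + 2 \cdot \frac{11}{3}\right)\right) \left(-137\right) = \left(143 + \left(8 + \frac{22}{3}\right)\right) \left(-137\right) = \left(143 + \frac{46}{3}\right) \left(-137\right) = \frac{475}{3} \left(-137\right) = - \frac{65075}{3}$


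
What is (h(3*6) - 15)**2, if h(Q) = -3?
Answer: 324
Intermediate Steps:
(h(3*6) - 15)**2 = (-3 - 15)**2 = (-18)**2 = 324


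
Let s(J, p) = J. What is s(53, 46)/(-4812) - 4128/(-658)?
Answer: 9914531/1583148 ≈ 6.2625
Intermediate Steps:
s(53, 46)/(-4812) - 4128/(-658) = 53/(-4812) - 4128/(-658) = 53*(-1/4812) - 4128*(-1/658) = -53/4812 + 2064/329 = 9914531/1583148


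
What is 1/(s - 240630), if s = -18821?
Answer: -1/259451 ≈ -3.8543e-6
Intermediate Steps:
1/(s - 240630) = 1/(-18821 - 240630) = 1/(-259451) = -1/259451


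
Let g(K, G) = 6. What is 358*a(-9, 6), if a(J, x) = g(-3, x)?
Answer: 2148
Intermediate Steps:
a(J, x) = 6
358*a(-9, 6) = 358*6 = 2148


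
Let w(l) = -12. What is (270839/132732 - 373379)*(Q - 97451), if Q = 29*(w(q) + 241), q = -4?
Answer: 250025511121505/7374 ≈ 3.3906e+10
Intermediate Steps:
Q = 6641 (Q = 29*(-12 + 241) = 29*229 = 6641)
(270839/132732 - 373379)*(Q - 97451) = (270839/132732 - 373379)*(6641 - 97451) = (270839*(1/132732) - 373379)*(-90810) = (270839/132732 - 373379)*(-90810) = -49559070589/132732*(-90810) = 250025511121505/7374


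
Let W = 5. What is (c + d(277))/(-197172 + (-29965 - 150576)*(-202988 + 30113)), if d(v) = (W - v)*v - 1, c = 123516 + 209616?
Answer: 85929/10403609401 ≈ 8.2595e-6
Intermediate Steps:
c = 333132
d(v) = -1 + v*(5 - v) (d(v) = (5 - v)*v - 1 = v*(5 - v) - 1 = -1 + v*(5 - v))
(c + d(277))/(-197172 + (-29965 - 150576)*(-202988 + 30113)) = (333132 + (-1 - 1*277² + 5*277))/(-197172 + (-29965 - 150576)*(-202988 + 30113)) = (333132 + (-1 - 1*76729 + 1385))/(-197172 - 180541*(-172875)) = (333132 + (-1 - 76729 + 1385))/(-197172 + 31211025375) = (333132 - 75345)/31210828203 = 257787*(1/31210828203) = 85929/10403609401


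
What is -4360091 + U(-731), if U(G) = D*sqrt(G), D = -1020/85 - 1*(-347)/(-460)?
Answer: -4360091 - 5867*I*sqrt(731)/460 ≈ -4.3601e+6 - 344.84*I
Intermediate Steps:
D = -5867/460 (D = -1020*1/85 + 347*(-1/460) = -12 - 347/460 = -5867/460 ≈ -12.754)
U(G) = -5867*sqrt(G)/460
-4360091 + U(-731) = -4360091 - 5867*I*sqrt(731)/460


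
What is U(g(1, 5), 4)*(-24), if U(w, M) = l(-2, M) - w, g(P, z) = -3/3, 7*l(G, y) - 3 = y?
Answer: -48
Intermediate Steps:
l(G, y) = 3/7 + y/7
g(P, z) = -1 (g(P, z) = -3*⅓ = -1)
U(w, M) = 3/7 - w + M/7 (U(w, M) = (3/7 + M/7) - w = 3/7 - w + M/7)
U(g(1, 5), 4)*(-24) = (3/7 - 1*(-1) + (⅐)*4)*(-24) = (3/7 + 1 + 4/7)*(-24) = 2*(-24) = -48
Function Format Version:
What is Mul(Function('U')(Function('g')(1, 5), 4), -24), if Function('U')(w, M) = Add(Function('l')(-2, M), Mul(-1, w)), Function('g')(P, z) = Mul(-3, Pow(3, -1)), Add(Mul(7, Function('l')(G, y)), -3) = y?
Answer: -48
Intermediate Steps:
Function('l')(G, y) = Add(Rational(3, 7), Mul(Rational(1, 7), y))
Function('g')(P, z) = -1 (Function('g')(P, z) = Mul(-3, Rational(1, 3)) = -1)
Function('U')(w, M) = Add(Rational(3, 7), Mul(-1, w), Mul(Rational(1, 7), M)) (Function('U')(w, M) = Add(Add(Rational(3, 7), Mul(Rational(1, 7), M)), Mul(-1, w)) = Add(Rational(3, 7), Mul(-1, w), Mul(Rational(1, 7), M)))
Mul(Function('U')(Function('g')(1, 5), 4), -24) = Mul(Add(Rational(3, 7), Mul(-1, -1), Mul(Rational(1, 7), 4)), -24) = Mul(Add(Rational(3, 7), 1, Rational(4, 7)), -24) = Mul(2, -24) = -48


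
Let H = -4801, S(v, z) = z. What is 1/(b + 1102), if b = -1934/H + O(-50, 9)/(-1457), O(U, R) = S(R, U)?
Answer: 6995057/7711610702 ≈ 0.00090708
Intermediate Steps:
O(U, R) = U
b = 3057888/6995057 (b = -1934/(-4801) - 50/(-1457) = -1934*(-1/4801) - 50*(-1/1457) = 1934/4801 + 50/1457 = 3057888/6995057 ≈ 0.43715)
1/(b + 1102) = 1/(3057888/6995057 + 1102) = 1/(7711610702/6995057) = 6995057/7711610702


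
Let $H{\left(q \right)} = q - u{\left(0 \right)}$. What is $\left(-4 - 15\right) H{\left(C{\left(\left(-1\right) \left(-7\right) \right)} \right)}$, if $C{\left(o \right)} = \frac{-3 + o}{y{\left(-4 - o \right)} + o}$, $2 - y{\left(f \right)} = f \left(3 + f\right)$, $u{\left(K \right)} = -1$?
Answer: $- \frac{1425}{79} \approx -18.038$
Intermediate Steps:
$y{\left(f \right)} = 2 - f \left(3 + f\right)$
$C{\left(o \right)} = \frac{-3 + o}{14 - \left(-4 - o\right)^{2} + 4 o}$ ($C{\left(o \right)} = \frac{-3 + o}{\left(2 - \left(-4 - o\right)^{2} - 3 \left(-4 - o\right)\right) + o} = \frac{-3 + o}{\left(2 - \left(-4 - o\right)^{2} + \left(12 + 3 o\right)\right) + o} = \frac{-3 + o}{\left(14 - \left(-4 - o\right)^{2} + 3 o\right) + o} = \frac{-3 + o}{14 - \left(-4 - o\right)^{2} + 4 o}$)
$H{\left(q \right)} = 1 + q$ ($H{\left(q \right)} = q - -1 = q + 1 = 1 + q$)
$\left(-4 - 15\right) H{\left(C{\left(\left(-1\right) \left(-7\right) \right)} \right)} = \left(-4 - 15\right) \left(1 + \frac{3 - \left(-1\right) \left(-7\right)}{2 + \left(\left(-1\right) \left(-7\right)\right)^{2} + 4 \left(\left(-1\right) \left(-7\right)\right)}\right) = \left(-4 - 15\right) \left(1 + \frac{3 - 7}{2 + 7^{2} + 4 \cdot 7}\right) = - 19 \left(1 + \frac{3 - 7}{2 + 49 + 28}\right) = - 19 \left(1 + \frac{1}{79} \left(-4\right)\right) = - 19 \left(1 - \frac{4}{79}\right) = \left(-19\right) \frac{75}{79} = - \frac{1425}{79}$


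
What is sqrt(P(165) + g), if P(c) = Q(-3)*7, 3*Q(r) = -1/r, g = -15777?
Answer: I*sqrt(141986)/3 ≈ 125.6*I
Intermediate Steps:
Q(r) = -1/(3*r) (Q(r) = (-1/r)/3 = -1/(3*r))
P(c) = 7/9 (P(c) = -1/3/(-3)*7 = -1/3*(-1/3)*7 = (1/9)*7 = 7/9)
sqrt(P(165) + g) = sqrt(7/9 - 15777) = sqrt(-141986/9) = I*sqrt(141986)/3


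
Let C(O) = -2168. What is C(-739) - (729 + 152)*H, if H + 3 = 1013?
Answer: -891978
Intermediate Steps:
H = 1010 (H = -3 + 1013 = 1010)
C(-739) - (729 + 152)*H = -2168 - (729 + 152)*1010 = -2168 - 881*1010 = -2168 - 1*889810 = -2168 - 889810 = -891978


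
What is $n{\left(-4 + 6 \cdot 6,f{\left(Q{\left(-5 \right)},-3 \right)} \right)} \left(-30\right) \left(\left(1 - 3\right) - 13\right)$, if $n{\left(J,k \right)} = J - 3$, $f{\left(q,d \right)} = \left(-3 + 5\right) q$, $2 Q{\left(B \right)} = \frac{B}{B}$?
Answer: $13050$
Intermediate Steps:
$Q{\left(B \right)} = \frac{1}{2}$ ($Q{\left(B \right)} = \frac{B \frac{1}{B}}{2} = \frac{1}{2} \cdot 1 = \frac{1}{2}$)
$f{\left(q,d \right)} = 2 q$
$n{\left(J,k \right)} = -3 + J$
$n{\left(-4 + 6 \cdot 6,f{\left(Q{\left(-5 \right)},-3 \right)} \right)} \left(-30\right) \left(\left(1 - 3\right) - 13\right) = \left(-3 + \left(-4 + 6 \cdot 6\right)\right) \left(-30\right) \left(\left(1 - 3\right) - 13\right) = \left(-3 + \left(-4 + 36\right)\right) \left(-30\right) \left(-2 - 13\right) = \left(-3 + 32\right) \left(-30\right) \left(-15\right) = 29 \left(-30\right) \left(-15\right) = \left(-870\right) \left(-15\right) = 13050$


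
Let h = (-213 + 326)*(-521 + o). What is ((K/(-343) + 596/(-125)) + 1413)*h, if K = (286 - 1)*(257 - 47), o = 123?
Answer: -339853721554/6125 ≈ -5.5486e+7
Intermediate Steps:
K = 59850 (K = 285*210 = 59850)
h = -44974 (h = (-213 + 326)*(-521 + 123) = 113*(-398) = -44974)
((K/(-343) + 596/(-125)) + 1413)*h = ((59850/(-343) + 596/(-125)) + 1413)*(-44974) = ((59850*(-1/343) + 596*(-1/125)) + 1413)*(-44974) = ((-8550/49 - 596/125) + 1413)*(-44974) = (-1097954/6125 + 1413)*(-44974) = (7556671/6125)*(-44974) = -339853721554/6125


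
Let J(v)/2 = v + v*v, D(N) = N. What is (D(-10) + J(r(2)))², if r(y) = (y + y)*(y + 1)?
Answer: 91204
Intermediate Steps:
r(y) = 2*y*(1 + y) (r(y) = (2*y)*(1 + y) = 2*y*(1 + y))
J(v) = 2*v + 2*v² (J(v) = 2*(v + v*v) = 2*(v + v²) = 2*v + 2*v²)
(D(-10) + J(r(2)))² = (-10 + 2*(2*2*(1 + 2))*(1 + 2*2*(1 + 2)))² = (-10 + 2*(2*2*3)*(1 + 2*2*3))² = (-10 + 2*12*(1 + 12))² = (-10 + 2*12*13)² = (-10 + 312)² = 302² = 91204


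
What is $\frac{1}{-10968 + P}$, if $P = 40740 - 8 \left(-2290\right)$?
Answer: $\frac{1}{48092} \approx 2.0793 \cdot 10^{-5}$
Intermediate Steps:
$P = 59060$ ($P = 40740 - -18320 = 40740 + 18320 = 59060$)
$\frac{1}{-10968 + P} = \frac{1}{-10968 + 59060} = \frac{1}{48092}$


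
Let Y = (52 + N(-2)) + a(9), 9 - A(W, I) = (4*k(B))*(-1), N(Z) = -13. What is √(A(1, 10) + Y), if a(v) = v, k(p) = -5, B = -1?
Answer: √37 ≈ 6.0828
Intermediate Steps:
A(W, I) = -11 (A(W, I) = 9 - 4*(-5)*(-1) = 9 - (-20)*(-1) = 9 - 1*20 = 9 - 20 = -11)
Y = 48 (Y = (52 - 13) + 9 = 39 + 9 = 48)
√(A(1, 10) + Y) = √(-11 + 48) = √37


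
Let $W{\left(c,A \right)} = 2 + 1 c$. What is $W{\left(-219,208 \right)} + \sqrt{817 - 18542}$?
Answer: $-217 + 5 i \sqrt{709} \approx -217.0 + 133.14 i$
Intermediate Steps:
$W{\left(c,A \right)} = 2 + c$
$W{\left(-219,208 \right)} + \sqrt{817 - 18542} = \left(2 - 219\right) + \sqrt{817 - 18542} = -217 + \sqrt{-17725} = -217 + 5 i \sqrt{709}$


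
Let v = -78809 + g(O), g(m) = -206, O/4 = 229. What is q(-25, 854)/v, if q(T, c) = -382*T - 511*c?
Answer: 426844/79015 ≈ 5.4021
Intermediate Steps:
O = 916 (O = 4*229 = 916)
v = -79015 (v = -78809 - 206 = -79015)
q(T, c) = -511*c - 382*T
q(-25, 854)/v = (-511*854 - 382*(-25))/(-79015) = (-436394 + 9550)*(-1/79015) = -426844*(-1/79015) = 426844/79015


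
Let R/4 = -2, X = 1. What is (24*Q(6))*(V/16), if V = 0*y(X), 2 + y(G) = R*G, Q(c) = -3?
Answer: 0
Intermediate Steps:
R = -8 (R = 4*(-2) = -8)
y(G) = -2 - 8*G
V = 0 (V = 0*(-2 - 8*1) = 0*(-2 - 8) = 0*(-10) = 0)
(24*Q(6))*(V/16) = (24*(-3))*(0/16) = -0/16 = -72*0 = 0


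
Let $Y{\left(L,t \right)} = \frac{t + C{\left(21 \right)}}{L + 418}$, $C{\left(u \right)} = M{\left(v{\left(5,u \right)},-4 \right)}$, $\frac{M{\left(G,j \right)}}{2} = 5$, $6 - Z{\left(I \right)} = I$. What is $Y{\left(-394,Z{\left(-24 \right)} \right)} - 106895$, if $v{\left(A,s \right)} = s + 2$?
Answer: $- \frac{320680}{3} \approx -1.0689 \cdot 10^{5}$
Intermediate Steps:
$v{\left(A,s \right)} = 2 + s$
$Z{\left(I \right)} = 6 - I$
$M{\left(G,j \right)} = 10$ ($M{\left(G,j \right)} = 2 \cdot 5 = 10$)
$C{\left(u \right)} = 10$
$Y{\left(L,t \right)} = \frac{10 + t}{418 + L}$ ($Y{\left(L,t \right)} = \frac{t + 10}{L + 418} = \frac{10 + t}{418 + L}$)
$Y{\left(-394,Z{\left(-24 \right)} \right)} - 106895 = \frac{10 + \left(6 - -24\right)}{418 - 394} - 106895 = \frac{10 + \left(6 + 24\right)}{24} - 106895 = \frac{10 + 30}{24} - 106895 = \frac{1}{24} \cdot 40 - 106895 = \frac{5}{3} - 106895 = - \frac{320680}{3}$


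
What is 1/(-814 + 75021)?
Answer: 1/74207 ≈ 1.3476e-5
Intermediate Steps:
1/(-814 + 75021) = 1/74207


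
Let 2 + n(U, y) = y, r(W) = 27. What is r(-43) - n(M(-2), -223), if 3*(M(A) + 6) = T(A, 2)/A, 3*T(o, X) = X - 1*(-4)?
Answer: 252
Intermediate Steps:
T(o, X) = 4/3 + X/3 (T(o, X) = (X - 1*(-4))/3 = (X + 4)/3 = (4 + X)/3 = 4/3 + X/3)
M(A) = -6 + 2/(3*A) (M(A) = -6 + ((4/3 + (⅓)*2)/A)/3 = -6 + ((4/3 + ⅔)/A)/3 = -6 + (2/A)/3 = -6 + 2/(3*A))
n(U, y) = -2 + y
r(-43) - n(M(-2), -223) = 27 - (-2 - 223) = 27 - 1*(-225) = 27 + 225 = 252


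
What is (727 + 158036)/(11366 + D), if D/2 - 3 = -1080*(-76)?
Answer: 158763/175532 ≈ 0.90447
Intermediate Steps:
D = 164166 (D = 6 + 2*(-1080*(-76)) = 6 + 2*(-120*(-684)) = 6 + 2*82080 = 6 + 164160 = 164166)
(727 + 158036)/(11366 + D) = (727 + 158036)/(11366 + 164166) = 158763/175532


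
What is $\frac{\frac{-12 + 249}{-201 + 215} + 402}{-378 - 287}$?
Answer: $- \frac{1173}{1862} \approx -0.62997$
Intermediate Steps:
$\frac{\frac{-12 + 249}{-201 + 215} + 402}{-378 - 287} = \frac{\frac{237}{14} + 402}{-665} = \left(237 \cdot \frac{1}{14} + 402\right) \left(- \frac{1}{665}\right) = \left(\frac{237}{14} + 402\right) \left(- \frac{1}{665}\right) = \frac{5865}{14} \left(- \frac{1}{665}\right) = - \frac{1173}{1862}$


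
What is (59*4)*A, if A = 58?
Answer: 13688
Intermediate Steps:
(59*4)*A = (59*4)*58 = 236*58 = 13688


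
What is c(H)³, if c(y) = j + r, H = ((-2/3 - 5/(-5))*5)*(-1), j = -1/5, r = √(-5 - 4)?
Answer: 674/125 - 666*I/25 ≈ 5.392 - 26.64*I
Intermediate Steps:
r = 3*I (r = √(-9) = 3*I ≈ 3.0*I)
j = -⅕ (j = -1*⅕ = -⅕ ≈ -0.20000)
H = -5/3 (H = ((-2*⅓ - 5*(-⅕))*5)*(-1) = ((-⅔ + 1)*5)*(-1) = ((⅓)*5)*(-1) = (5/3)*(-1) = -5/3 ≈ -1.6667)
c(y) = -⅕ + 3*I
c(H)³ = (-⅕ + 3*I)³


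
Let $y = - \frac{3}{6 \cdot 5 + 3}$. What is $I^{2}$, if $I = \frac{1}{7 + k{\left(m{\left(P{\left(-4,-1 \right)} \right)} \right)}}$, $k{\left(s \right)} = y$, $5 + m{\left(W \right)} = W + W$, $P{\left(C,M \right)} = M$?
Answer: $\frac{121}{5776} \approx 0.020949$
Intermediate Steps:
$m{\left(W \right)} = -5 + 2 W$ ($m{\left(W \right)} = -5 + \left(W + W\right) = -5 + 2 W$)
$y = - \frac{1}{11}$ ($y = - \frac{3}{30 + 3} = - \frac{3}{33} = \left(-3\right) \frac{1}{33} = - \frac{1}{11} \approx -0.090909$)
$k{\left(s \right)} = - \frac{1}{11}$
$I = \frac{11}{76}$ ($I = \frac{1}{7 - \frac{1}{11}} = \frac{1}{\frac{76}{11}} = \frac{11}{76} \approx 0.14474$)
$I^{2} = \left(\frac{11}{76}\right)^{2} = \frac{121}{5776}$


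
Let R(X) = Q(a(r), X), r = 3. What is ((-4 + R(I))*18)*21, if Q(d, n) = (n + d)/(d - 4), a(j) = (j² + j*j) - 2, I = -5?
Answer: -2331/2 ≈ -1165.5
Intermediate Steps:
a(j) = -2 + 2*j² (a(j) = (j² + j²) - 2 = 2*j² - 2 = -2 + 2*j²)
Q(d, n) = (d + n)/(-4 + d)
R(X) = 4/3 + X/12 (R(X) = ((-2 + 2*3²) + X)/(-4 + (-2 + 2*3²)) = ((-2 + 2*9) + X)/(-4 + (-2 + 2*9)) = ((-2 + 18) + X)/(-4 + (-2 + 18)) = (16 + X)/(-4 + 16) = (16 + X)/12 = 4/3 + X/12)
((-4 + R(I))*18)*21 = ((-4 + (4/3 + (1/12)*(-5)))*18)*21 = ((-4 + (4/3 - 5/12))*18)*21 = ((-4 + 11/12)*18)*21 = -37/12*18*21 = -111/2*21 = -2331/2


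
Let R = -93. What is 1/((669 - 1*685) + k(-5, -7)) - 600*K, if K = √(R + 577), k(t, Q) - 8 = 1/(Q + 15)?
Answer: -831608/63 ≈ -13200.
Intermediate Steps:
k(t, Q) = 8 + 1/(15 + Q) (k(t, Q) = 8 + 1/(Q + 15) = 8 + 1/(15 + Q))
K = 22 (K = √(-93 + 577) = √484 = 22)
1/((669 - 1*685) + k(-5, -7)) - 600*K = 1/((669 - 1*685) + (121 + 8*(-7))/(15 - 7)) - 600*22 = 1/((669 - 685) + (121 - 56)/8) - 13200 = 1/(-16 + (⅛)*65) - 13200 = 1/(-16 + 65/8) - 13200 = 1/(-63/8) - 13200 = -8/63 - 13200 = -831608/63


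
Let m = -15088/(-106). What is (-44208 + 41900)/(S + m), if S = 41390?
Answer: -61162/1100607 ≈ -0.055571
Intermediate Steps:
m = 7544/53 (m = -15088*(-1/106) = 7544/53 ≈ 142.34)
(-44208 + 41900)/(S + m) = (-44208 + 41900)/(41390 + 7544/53) = -2308/2201214/53 = -2308*53/2201214 = -61162/1100607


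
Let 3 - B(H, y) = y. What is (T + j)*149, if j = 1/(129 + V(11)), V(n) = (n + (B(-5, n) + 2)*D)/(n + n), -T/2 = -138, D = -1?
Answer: 117412298/2855 ≈ 41125.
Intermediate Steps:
B(H, y) = 3 - y
T = 276 (T = -2*(-138) = 276)
V(n) = (-5 + 2*n)/(2*n) (V(n) = (n + ((3 - n) + 2)*(-1))/(n + n) = (n + (5 - n)*(-1))/((2*n)) = (n + (-5 + n))*(1/(2*n)) = (-5 + 2*n)*(1/(2*n)) = (-5 + 2*n)/(2*n))
j = 22/2855 (j = 1/(129 + (-5/2 + 11)/11) = 1/(129 + (1/11)*(17/2)) = 1/(129 + 17/22) = 1/(2855/22) = 22/2855 ≈ 0.0077058)
(T + j)*149 = (276 + 22/2855)*149 = (788002/2855)*149 = 117412298/2855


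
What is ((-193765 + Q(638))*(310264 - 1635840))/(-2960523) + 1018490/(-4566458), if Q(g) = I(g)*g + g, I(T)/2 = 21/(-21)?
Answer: -196126792143189149/2253183989589 ≈ -87044.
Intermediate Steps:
I(T) = -2 (I(T) = 2*(21/(-21)) = 2*(21*(-1/21)) = 2*(-1) = -2)
Q(g) = -g (Q(g) = -2*g + g = -g)
((-193765 + Q(638))*(310264 - 1635840))/(-2960523) + 1018490/(-4566458) = ((-193765 - 1*638)*(310264 - 1635840))/(-2960523) + 1018490/(-4566458) = ((-193765 - 638)*(-1325576))*(-1/2960523) + 1018490*(-1/4566458) = -194403*(-1325576)*(-1/2960523) - 509245/2283229 = 257695951128*(-1/2960523) - 509245/2283229 = -85898650376/986841 - 509245/2283229 = -196126792143189149/2253183989589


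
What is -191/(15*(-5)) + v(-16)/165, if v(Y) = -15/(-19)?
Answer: 39994/15675 ≈ 2.5515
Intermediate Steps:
v(Y) = 15/19 (v(Y) = -15*(-1/19) = 15/19)
-191/(15*(-5)) + v(-16)/165 = -191/(15*(-5)) + (15/19)/165 = -191/(-75) + (15/19)*(1/165) = -191*(-1/75) + 1/209 = 191/75 + 1/209 = 39994/15675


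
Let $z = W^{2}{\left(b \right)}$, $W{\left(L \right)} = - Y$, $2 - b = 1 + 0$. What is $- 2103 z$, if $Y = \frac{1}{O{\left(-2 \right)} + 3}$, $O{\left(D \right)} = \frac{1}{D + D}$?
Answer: $- \frac{33648}{121} \approx -278.08$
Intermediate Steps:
$O{\left(D \right)} = \frac{1}{2 D}$
$Y = \frac{4}{11}$ ($Y = \frac{1}{\frac{1}{2 \left(-2\right)} + 3} = \frac{1}{\frac{1}{2} \left(- \frac{1}{2}\right) + 3} = \frac{1}{- \frac{1}{4} + 3} = \frac{1}{\frac{11}{4}} = \frac{4}{11} \approx 0.36364$)
$b = 1$ ($b = 2 - \left(1 + 0\right) = 2 - 1 = 1$)
$W{\left(L \right)} = - \frac{4}{11}$ ($W{\left(L \right)} = \left(-1\right) \frac{4}{11} = - \frac{4}{11}$)
$z = \frac{16}{121}$ ($z = \left(- \frac{4}{11}\right)^{2} = \frac{16}{121} \approx 0.13223$)
$- 2103 z = \left(-2103\right) \frac{16}{121} = - \frac{33648}{121}$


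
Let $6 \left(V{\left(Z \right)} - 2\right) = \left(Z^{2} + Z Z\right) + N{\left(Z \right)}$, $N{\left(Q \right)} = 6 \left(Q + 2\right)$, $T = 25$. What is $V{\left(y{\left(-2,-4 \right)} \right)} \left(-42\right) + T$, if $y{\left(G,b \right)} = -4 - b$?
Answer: $-143$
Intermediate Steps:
$N{\left(Q \right)} = 12 + 6 Q$ ($N{\left(Q \right)} = 6 \left(2 + Q\right) = 12 + 6 Q$)
$V{\left(Z \right)} = 4 + Z + \frac{Z^{2}}{3}$ ($V{\left(Z \right)} = 2 + \frac{\left(Z^{2} + Z Z\right) + \left(12 + 6 Z\right)}{6} = 2 + \frac{\left(Z^{2} + Z^{2}\right) + \left(12 + 6 Z\right)}{6} = 2 + \frac{2 Z^{2} + \left(12 + 6 Z\right)}{6} = 2 + \frac{12 + 2 Z^{2} + 6 Z}{6} = 2 + \left(2 + Z + \frac{Z^{2}}{3}\right) = 4 + Z + \frac{Z^{2}}{3}$)
$V{\left(y{\left(-2,-4 \right)} \right)} \left(-42\right) + T = \left(4 - 0 + \frac{\left(-4 - -4\right)^{2}}{3}\right) \left(-42\right) + 25 = \left(4 + \left(-4 + 4\right) + \frac{\left(-4 + 4\right)^{2}}{3}\right) \left(-42\right) + 25 = \left(4 + 0 + \frac{0^{2}}{3}\right) \left(-42\right) + 25 = \left(4 + 0 + \frac{1}{3} \cdot 0\right) \left(-42\right) + 25 = \left(4 + 0 + 0\right) \left(-42\right) + 25 = 4 \left(-42\right) + 25 = -168 + 25 = -143$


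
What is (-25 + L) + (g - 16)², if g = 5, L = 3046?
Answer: 3142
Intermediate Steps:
(-25 + L) + (g - 16)² = (-25 + 3046) + (5 - 16)² = 3021 + (-11)² = 3021 + 121 = 3142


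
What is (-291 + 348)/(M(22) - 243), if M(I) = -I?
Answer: -57/265 ≈ -0.21509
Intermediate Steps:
(-291 + 348)/(M(22) - 243) = (-291 + 348)/(-1*22 - 243) = 57/(-22 - 243) = 57/(-265) = 57*(-1/265) = -57/265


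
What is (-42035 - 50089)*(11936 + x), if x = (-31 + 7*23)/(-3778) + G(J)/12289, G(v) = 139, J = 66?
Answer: -25525793907744408/23213921 ≈ -1.0996e+9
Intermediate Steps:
x = -536214/23213921 (x = (-31 + 7*23)/(-3778) + 139/12289 = (-31 + 161)*(-1/3778) + 139*(1/12289) = 130*(-1/3778) + 139/12289 = -65/1889 + 139/12289 = -536214/23213921 ≈ -0.023099)
(-42035 - 50089)*(11936 + x) = (-42035 - 50089)*(11936 - 536214/23213921) = -92124*277080824842/23213921 = -25525793907744408/23213921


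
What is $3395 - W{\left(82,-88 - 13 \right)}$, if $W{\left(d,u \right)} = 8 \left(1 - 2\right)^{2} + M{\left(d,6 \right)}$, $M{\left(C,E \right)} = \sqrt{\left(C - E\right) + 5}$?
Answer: $3378$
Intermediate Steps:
$M{\left(C,E \right)} = \sqrt{5 + C - E}$
$W{\left(d,u \right)} = 8 + \sqrt{-1 + d}$ ($W{\left(d,u \right)} = 8 \left(1 - 2\right)^{2} + \sqrt{5 + d - 6} = 8 \left(-1\right)^{2} + \sqrt{5 + d - 6} = 8 \cdot 1 + \sqrt{-1 + d} = 8 + \sqrt{-1 + d}$)
$3395 - W{\left(82,-88 - 13 \right)} = 3395 - \left(8 + \sqrt{-1 + 82}\right) = 3395 - \left(8 + \sqrt{81}\right) = 3395 - \left(8 + 9\right) = 3395 - 17 = 3378$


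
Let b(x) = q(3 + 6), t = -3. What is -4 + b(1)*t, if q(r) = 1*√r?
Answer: -13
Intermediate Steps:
q(r) = √r
b(x) = 3 (b(x) = √(3 + 6) = √9 = 3)
-4 + b(1)*t = -4 + 3*(-3) = -4 - 9 = -13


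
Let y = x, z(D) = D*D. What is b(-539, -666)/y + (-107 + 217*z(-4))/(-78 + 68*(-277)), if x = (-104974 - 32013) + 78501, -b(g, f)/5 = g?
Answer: -61944655/276551051 ≈ -0.22399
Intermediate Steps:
b(g, f) = -5*g
z(D) = D**2
x = -58486 (x = -136987 + 78501 = -58486)
y = -58486
b(-539, -666)/y + (-107 + 217*z(-4))/(-78 + 68*(-277)) = -5*(-539)/(-58486) + (-107 + 217*(-4)**2)/(-78 + 68*(-277)) = 2695*(-1/58486) + (-107 + 217*16)/(-78 - 18836) = -2695/58486 + (-107 + 3472)/(-18914) = -2695/58486 + 3365*(-1/18914) = -2695/58486 - 3365/18914 = -61944655/276551051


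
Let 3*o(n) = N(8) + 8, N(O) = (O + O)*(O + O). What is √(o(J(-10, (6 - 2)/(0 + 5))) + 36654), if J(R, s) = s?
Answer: √36742 ≈ 191.68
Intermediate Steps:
N(O) = 4*O² (N(O) = (2*O)*(2*O) = 4*O²)
o(n) = 88 (o(n) = (4*8² + 8)/3 = (4*64 + 8)/3 = (256 + 8)/3 = (⅓)*264 = 88)
√(o(J(-10, (6 - 2)/(0 + 5))) + 36654) = √(88 + 36654) = √36742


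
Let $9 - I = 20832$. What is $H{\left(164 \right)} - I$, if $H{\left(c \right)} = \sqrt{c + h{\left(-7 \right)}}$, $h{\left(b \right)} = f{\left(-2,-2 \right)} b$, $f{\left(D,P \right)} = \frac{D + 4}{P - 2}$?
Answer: $20823 + \frac{\sqrt{670}}{2} \approx 20836.0$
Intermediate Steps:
$I = -20823$ ($I = 9 - 20832 = -20823$)
$f{\left(D,P \right)} = \frac{4 + D}{-2 + P}$
$h{\left(b \right)} = - \frac{b}{2}$ ($h{\left(b \right)} = \frac{4 - 2}{-2 - 2} b = \frac{1}{-4} \cdot 2 b = \left(- \frac{1}{4}\right) 2 b = - \frac{b}{2}$)
$H{\left(c \right)} = \sqrt{\frac{7}{2} + c}$ ($H{\left(c \right)} = \sqrt{c - - \frac{7}{2}} = \sqrt{c + \frac{7}{2}} = \sqrt{\frac{7}{2} + c}$)
$H{\left(164 \right)} - I = \frac{\sqrt{14 + 4 \cdot 164}}{2} - -20823 = \frac{\sqrt{14 + 656}}{2} + 20823 = \frac{\sqrt{670}}{2} + 20823 = 20823 + \frac{\sqrt{670}}{2}$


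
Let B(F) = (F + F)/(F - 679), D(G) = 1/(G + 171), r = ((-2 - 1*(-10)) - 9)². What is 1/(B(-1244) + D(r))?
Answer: 330756/429859 ≈ 0.76945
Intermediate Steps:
r = 1 (r = ((-2 + 10) - 9)² = (8 - 9)² = (-1)² = 1)
D(G) = 1/(171 + G)
B(F) = 2*F/(-679 + F) (B(F) = (2*F)/(-679 + F) = 2*F/(-679 + F))
1/(B(-1244) + D(r)) = 1/(2*(-1244)/(-679 - 1244) + 1/(171 + 1)) = 1/(2*(-1244)/(-1923) + 1/172) = 1/(2*(-1244)*(-1/1923) + 1/172) = 1/(2488/1923 + 1/172) = 1/(429859/330756) = 330756/429859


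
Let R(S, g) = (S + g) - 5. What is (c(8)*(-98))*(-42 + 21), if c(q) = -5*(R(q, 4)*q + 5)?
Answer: -627690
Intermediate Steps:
R(S, g) = -5 + S + g
c(q) = -25 - 5*q*(-1 + q) (c(q) = -5*((-5 + q + 4)*q + 5) = -5*((-1 + q)*q + 5) = -5*(q*(-1 + q) + 5) = -5*(5 + q*(-1 + q)) = -25 - 5*q*(-1 + q))
(c(8)*(-98))*(-42 + 21) = ((-25 - 5*8**2 + 5*8)*(-98))*(-42 + 21) = ((-25 - 5*64 + 40)*(-98))*(-21) = ((-25 - 320 + 40)*(-98))*(-21) = -305*(-98)*(-21) = 29890*(-21) = -627690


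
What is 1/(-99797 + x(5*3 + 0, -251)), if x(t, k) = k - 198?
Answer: -1/100246 ≈ -9.9755e-6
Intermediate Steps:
x(t, k) = -198 + k
1/(-99797 + x(5*3 + 0, -251)) = 1/(-99797 + (-198 - 251)) = 1/(-99797 - 449) = 1/(-100246) = -1/100246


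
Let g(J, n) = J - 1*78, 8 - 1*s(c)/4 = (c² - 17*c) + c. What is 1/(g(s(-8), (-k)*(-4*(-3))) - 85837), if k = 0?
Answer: -1/86651 ≈ -1.1541e-5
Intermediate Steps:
s(c) = 32 - 4*c² + 64*c (s(c) = 32 - 4*((c² - 17*c) + c) = 32 - 4*(c² - 16*c) = 32 + (-4*c² + 64*c) = 32 - 4*c² + 64*c)
g(J, n) = -78 + J (g(J, n) = J - 78 = -78 + J)
1/(g(s(-8), (-k)*(-4*(-3))) - 85837) = 1/((-78 + (32 - 4*(-8)² + 64*(-8))) - 85837) = 1/((-78 + (32 - 4*64 - 512)) - 85837) = 1/((-78 + (32 - 256 - 512)) - 85837) = 1/((-78 - 736) - 85837) = 1/(-814 - 85837) = 1/(-86651) = -1/86651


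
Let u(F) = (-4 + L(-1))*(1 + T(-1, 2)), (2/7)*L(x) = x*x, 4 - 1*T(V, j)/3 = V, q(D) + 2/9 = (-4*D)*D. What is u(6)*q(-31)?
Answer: 276784/9 ≈ 30754.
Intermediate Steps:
q(D) = -2/9 - 4*D**2 (q(D) = -2/9 + (-4*D)*D = -2/9 - 4*D**2)
T(V, j) = 12 - 3*V
L(x) = 7*x**2/2 (L(x) = 7*(x*x)/2 = 7*x**2/2)
u(F) = -8 (u(F) = (-4 + (7/2)*(-1)**2)*(1 + (12 - 3*(-1))) = (-4 + (7/2)*1)*(1 + (12 + 3)) = (-4 + 7/2)*(1 + 15) = -1/2*16 = -8)
u(6)*q(-31) = -8*(-2/9 - 4*(-31)**2) = -8*(-2/9 - 4*961) = -8*(-2/9 - 3844) = -8*(-34598/9) = 276784/9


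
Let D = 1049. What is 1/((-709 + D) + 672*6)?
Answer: 1/4372 ≈ 0.00022873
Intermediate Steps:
1/((-709 + D) + 672*6) = 1/((-709 + 1049) + 672*6) = 1/(340 + 4032) = 1/4372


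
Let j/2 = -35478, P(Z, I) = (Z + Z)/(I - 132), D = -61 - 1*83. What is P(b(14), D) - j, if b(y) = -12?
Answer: 1631990/23 ≈ 70956.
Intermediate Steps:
D = -144 (D = -61 - 83 = -144)
P(Z, I) = 2*Z/(-132 + I) (P(Z, I) = (2*Z)/(-132 + I) = 2*Z/(-132 + I))
j = -70956 (j = 2*(-35478) = -70956)
P(b(14), D) - j = 2*(-12)/(-132 - 144) - 1*(-70956) = 2*(-12)/(-276) + 70956 = 2*(-12)*(-1/276) + 70956 = 2/23 + 70956 = 1631990/23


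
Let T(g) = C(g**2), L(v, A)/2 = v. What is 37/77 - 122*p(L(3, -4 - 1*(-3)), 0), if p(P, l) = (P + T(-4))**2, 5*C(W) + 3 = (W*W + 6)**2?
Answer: -44299344427029/1925 ≈ -2.3013e+10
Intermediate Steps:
L(v, A) = 2*v
C(W) = -3/5 + (6 + W**2)**2/5 (C(W) = -3/5 + (W*W + 6)**2/5 = -3/5 + (W**2 + 6)**2/5 = -3/5 + (6 + W**2)**2/5)
T(g) = -3/5 + (6 + g**4)**2/5 (T(g) = -3/5 + (6 + (g**2)**2)**2/5 = -3/5 + (6 + g**4)**2/5)
p(P, l) = (68641/5 + P)**2 (p(P, l) = (P + (-3/5 + (6 + (-4)**4)**2/5))**2 = (P + (-3/5 + (6 + 256)**2/5))**2 = (P + (-3/5 + (1/5)*262**2))**2 = (P + (-3/5 + (1/5)*68644))**2 = (P + (-3/5 + 68644/5))**2 = (P + 68641/5)**2 = (68641/5 + P)**2)
37/77 - 122*p(L(3, -4 - 1*(-3)), 0) = 37/77 - 122*(68641 + 5*(2*3))**2/25 = 37*(1/77) - 122*(68641 + 5*6)**2/25 = 37/77 - 122*(68641 + 30)**2/25 = 37/77 - 122*68671**2/25 = 37/77 - 122*4715706241/25 = 37/77 - 575316161402/25 = -44299344427029/1925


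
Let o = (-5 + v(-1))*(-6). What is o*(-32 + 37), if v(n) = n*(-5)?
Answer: 0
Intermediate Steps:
v(n) = -5*n
o = 0 (o = (-5 - 5*(-1))*(-6) = (-5 + 5)*(-6) = 0*(-6) = 0)
o*(-32 + 37) = 0*(-32 + 37) = 0*5 = 0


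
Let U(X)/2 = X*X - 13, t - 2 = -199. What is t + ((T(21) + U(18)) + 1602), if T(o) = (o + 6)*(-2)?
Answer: 1973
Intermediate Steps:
t = -197 (t = 2 - 199 = -197)
T(o) = -12 - 2*o (T(o) = (6 + o)*(-2) = -12 - 2*o)
U(X) = -26 + 2*X² (U(X) = 2*(X*X - 13) = 2*(X² - 13) = 2*(-13 + X²) = -26 + 2*X²)
t + ((T(21) + U(18)) + 1602) = -197 + (((-12 - 2*21) + (-26 + 2*18²)) + 1602) = -197 + (((-12 - 42) + (-26 + 2*324)) + 1602) = -197 + ((-54 + (-26 + 648)) + 1602) = -197 + ((-54 + 622) + 1602) = -197 + (568 + 1602) = -197 + 2170 = 1973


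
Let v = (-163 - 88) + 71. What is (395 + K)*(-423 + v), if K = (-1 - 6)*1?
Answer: -233964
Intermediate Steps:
K = -7 (K = -7*1 = -7)
v = -180 (v = -251 + 71 = -180)
(395 + K)*(-423 + v) = (395 - 7)*(-423 - 180) = 388*(-603) = -233964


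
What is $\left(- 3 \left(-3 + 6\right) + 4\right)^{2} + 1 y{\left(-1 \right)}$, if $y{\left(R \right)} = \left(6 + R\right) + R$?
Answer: $29$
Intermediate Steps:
$y{\left(R \right)} = 6 + 2 R$
$\left(- 3 \left(-3 + 6\right) + 4\right)^{2} + 1 y{\left(-1 \right)} = \left(- 3 \left(-3 + 6\right) + 4\right)^{2} + 1 \left(6 + 2 \left(-1\right)\right) = \left(\left(-3\right) 3 + 4\right)^{2} + 1 \left(6 - 2\right) = \left(-9 + 4\right)^{2} + 1 \cdot 4 = \left(-5\right)^{2} + 4 = 25 + 4 = 29$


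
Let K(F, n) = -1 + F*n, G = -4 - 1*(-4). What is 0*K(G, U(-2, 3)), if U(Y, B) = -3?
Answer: 0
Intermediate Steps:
G = 0 (G = -4 + 4 = 0)
0*K(G, U(-2, 3)) = 0*(-1 + 0*(-3)) = 0*(-1 + 0) = 0*(-1) = 0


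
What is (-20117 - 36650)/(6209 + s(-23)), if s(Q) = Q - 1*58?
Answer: -56767/6128 ≈ -9.2635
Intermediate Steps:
s(Q) = -58 + Q (s(Q) = Q - 58 = -58 + Q)
(-20117 - 36650)/(6209 + s(-23)) = (-20117 - 36650)/(6209 + (-58 - 23)) = -56767/(6209 - 81) = -56767/6128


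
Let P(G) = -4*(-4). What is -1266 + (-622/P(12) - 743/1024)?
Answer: -1336935/1024 ≈ -1305.6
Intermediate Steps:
P(G) = 16 (P(G) = -4*(-4) = 16)
-1266 + (-622/P(12) - 743/1024) = -1266 + (-622/16 - 743/1024) = -1266 + (-622*1/16 - 743*1/1024) = -1266 + (-311/8 - 743/1024) = -1266 - 40551/1024 = -1336935/1024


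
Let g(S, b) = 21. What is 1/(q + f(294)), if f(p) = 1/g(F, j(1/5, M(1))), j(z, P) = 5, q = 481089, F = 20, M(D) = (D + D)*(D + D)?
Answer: 21/10102870 ≈ 2.0786e-6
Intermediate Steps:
M(D) = 4*D**2 (M(D) = (2*D)*(2*D) = 4*D**2)
f(p) = 1/21
1/(q + f(294)) = 1/(481089 + 1/21) = 1/(10102870/21) = 21/10102870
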